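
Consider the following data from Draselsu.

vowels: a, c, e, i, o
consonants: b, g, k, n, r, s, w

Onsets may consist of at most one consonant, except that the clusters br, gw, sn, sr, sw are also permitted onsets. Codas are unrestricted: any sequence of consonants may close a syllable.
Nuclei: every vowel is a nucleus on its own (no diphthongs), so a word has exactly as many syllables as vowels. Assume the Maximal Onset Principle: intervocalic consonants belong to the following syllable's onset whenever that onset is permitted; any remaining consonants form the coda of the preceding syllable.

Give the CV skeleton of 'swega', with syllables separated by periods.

The vowels are e, a — 2 nuclei, so 2 syllables.
σ1/σ2 boundary: /g/ → onset of the next syllable (single consonants are always licit onsets).
Putting it together: swe.ga.
Mapping each syllable to C/V: /swe/ → CCV, /ga/ → CV.

CCV.CV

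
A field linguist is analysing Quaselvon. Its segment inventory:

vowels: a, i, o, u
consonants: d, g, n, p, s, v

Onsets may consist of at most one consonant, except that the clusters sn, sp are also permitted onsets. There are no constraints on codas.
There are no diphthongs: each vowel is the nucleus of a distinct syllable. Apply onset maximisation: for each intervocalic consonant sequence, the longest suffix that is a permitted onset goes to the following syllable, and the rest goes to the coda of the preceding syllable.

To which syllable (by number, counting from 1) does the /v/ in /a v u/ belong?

Nuclei (vowels): a, u → 2 syllables.
V1 /a/ – V2 /u/: just /v/ — single C goes to the following onset.
So the parse is a.vu.
The /v/ is in the onset of syllable 2 (/vu/).

2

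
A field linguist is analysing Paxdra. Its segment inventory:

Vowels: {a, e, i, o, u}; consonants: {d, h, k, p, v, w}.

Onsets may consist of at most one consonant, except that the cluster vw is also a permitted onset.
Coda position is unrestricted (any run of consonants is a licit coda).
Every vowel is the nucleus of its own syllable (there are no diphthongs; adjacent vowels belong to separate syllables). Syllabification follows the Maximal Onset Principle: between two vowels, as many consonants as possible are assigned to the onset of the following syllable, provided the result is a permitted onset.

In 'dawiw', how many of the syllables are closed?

1

Nuclei (vowels): a, i → 2 syllables.
σ1/σ2 boundary: just /w/ — single C goes to the following onset.
Result: da.wiw.
Classifying each syllable: /da/ (open), /wiw/ (closed).
Closed syllables: 1.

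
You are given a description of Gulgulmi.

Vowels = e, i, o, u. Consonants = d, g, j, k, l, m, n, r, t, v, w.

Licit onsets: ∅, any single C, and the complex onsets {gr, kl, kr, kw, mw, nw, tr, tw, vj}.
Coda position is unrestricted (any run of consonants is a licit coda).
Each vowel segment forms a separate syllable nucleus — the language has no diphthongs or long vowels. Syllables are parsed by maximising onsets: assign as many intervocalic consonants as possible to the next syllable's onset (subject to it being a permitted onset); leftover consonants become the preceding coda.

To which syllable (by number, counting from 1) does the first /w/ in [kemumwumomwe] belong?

Nuclei (vowels): e, u, u, o, e → 5 syllables.
σ1/σ2 boundary: /m/ is a single consonant, so it becomes the next onset.
σ2/σ3 boundary: /mw/ is a licit onset in full, so it all attaches to the next syllable.
σ3/σ4 boundary: /m/ is a single consonant, so it becomes the next onset.
σ4/σ5 boundary: /mw/ — entire cluster is a permitted onset → onset /mw/, coda ∅.
Putting it together: ke.mu.mwu.mo.mwe.
The first /w/ is in the onset of syllable 3 (/mwu/).

3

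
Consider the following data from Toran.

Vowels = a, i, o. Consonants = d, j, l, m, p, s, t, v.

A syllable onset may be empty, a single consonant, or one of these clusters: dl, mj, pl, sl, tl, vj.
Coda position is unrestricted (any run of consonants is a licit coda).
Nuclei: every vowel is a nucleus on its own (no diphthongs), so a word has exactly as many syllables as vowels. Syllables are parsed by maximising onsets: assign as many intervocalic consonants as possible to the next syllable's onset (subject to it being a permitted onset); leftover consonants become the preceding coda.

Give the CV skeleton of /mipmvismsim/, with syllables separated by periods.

CVCC.CVCC.CVC

Nuclei (vowels): i, i, i → 3 syllables.
V1 /i/ – V2 /i/: /pmv/ splits as /pm/ + /v/ (/v/ is the longest suffix that is a licit onset).
V2 /i/ – V3 /i/: /sms/ splits as /sm/ + /s/ (/s/ is the longest suffix that is a licit onset).
Syllabification: mipm.vism.sim.
Mapping each syllable to C/V: /mipm/ → CVCC, /vism/ → CVCC, /sim/ → CVC.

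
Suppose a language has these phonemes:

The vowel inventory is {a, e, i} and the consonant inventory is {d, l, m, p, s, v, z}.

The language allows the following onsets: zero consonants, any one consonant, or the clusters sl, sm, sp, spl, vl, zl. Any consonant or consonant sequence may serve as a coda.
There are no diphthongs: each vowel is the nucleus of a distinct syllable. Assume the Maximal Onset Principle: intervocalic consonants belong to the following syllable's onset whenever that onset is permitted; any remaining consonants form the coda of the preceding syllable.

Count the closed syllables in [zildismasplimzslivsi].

Nuclei (vowels): i, i, a, i, i, i → 6 syllables.
/i…i/ gap (V1→V2): cluster /ld/ — the longest permitted-onset suffix is /d/; onset = /d/, preceding coda = /l/.
/i…a/ gap (V2→V3): cluster /sm/ — /sm/ is itself a permitted onset, so the whole cluster goes right; preceding coda = ∅.
/a…i/ gap (V3→V4): /spl/ — entire cluster is a permitted onset → onset /spl/, coda ∅.
/i…i/ gap (V4→V5): /mzsl/ splits as /mz/ + /sl/ (/sl/ is the longest suffix that is a licit onset).
/i…i/ gap (V5→V6): /vs/; trying suffixes from longest down, /s/ is the first permitted one, so coda /v/ | onset /s/.
Putting it together: zil.di.sma.splimz.sliv.si.
Classifying each syllable: /zil/ (closed), /di/ (open), /sma/ (open), /splimz/ (closed), /sliv/ (closed), /si/ (open).
Closed syllables: 3.

3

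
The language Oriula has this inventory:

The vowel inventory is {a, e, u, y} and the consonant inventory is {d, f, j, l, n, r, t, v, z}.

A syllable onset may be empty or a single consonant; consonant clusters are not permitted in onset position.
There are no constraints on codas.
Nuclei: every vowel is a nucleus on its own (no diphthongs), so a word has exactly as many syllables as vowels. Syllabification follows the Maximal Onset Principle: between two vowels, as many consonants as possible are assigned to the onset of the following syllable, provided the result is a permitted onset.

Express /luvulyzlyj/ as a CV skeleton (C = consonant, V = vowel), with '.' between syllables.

The vowels are u, u, y, y — 4 nuclei, so 4 syllables.
V1 /u/ – V2 /u/: just /v/ — single C goes to the following onset.
V2 /u/ – V3 /y/: /l/ → onset of the next syllable (single consonants are always licit onsets).
V3 /y/ – V4 /y/: /zl/ — longest licit onset from the right is /l/, leaving /z/ as coda.
Syllabification: lu.vu.lyz.lyj.
Mapping each syllable to C/V: /lu/ → CV, /vu/ → CV, /lyz/ → CVC, /lyj/ → CVC.

CV.CV.CVC.CVC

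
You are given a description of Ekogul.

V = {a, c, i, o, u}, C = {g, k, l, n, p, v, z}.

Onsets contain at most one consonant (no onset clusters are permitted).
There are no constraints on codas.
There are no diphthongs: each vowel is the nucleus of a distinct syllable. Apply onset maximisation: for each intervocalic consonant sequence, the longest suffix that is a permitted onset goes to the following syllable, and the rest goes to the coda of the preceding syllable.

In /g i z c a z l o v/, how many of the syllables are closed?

2

The vowels are i, c, a, o — 4 nuclei, so 4 syllables.
V1 /i/ – V2 /c/: /z/ is a single consonant, so it becomes the next onset.
V2 /c/ – V3 /a/: hiatus — the boundary sits between the two vowels.
V3 /a/ – V4 /o/: /zl/ — longest licit onset from the right is /l/, leaving /z/ as coda.
Syllabification: gi.zc.az.lov.
Classifying each syllable: /gi/ (open), /zc/ (open), /az/ (closed), /lov/ (closed).
Closed syllables: 2.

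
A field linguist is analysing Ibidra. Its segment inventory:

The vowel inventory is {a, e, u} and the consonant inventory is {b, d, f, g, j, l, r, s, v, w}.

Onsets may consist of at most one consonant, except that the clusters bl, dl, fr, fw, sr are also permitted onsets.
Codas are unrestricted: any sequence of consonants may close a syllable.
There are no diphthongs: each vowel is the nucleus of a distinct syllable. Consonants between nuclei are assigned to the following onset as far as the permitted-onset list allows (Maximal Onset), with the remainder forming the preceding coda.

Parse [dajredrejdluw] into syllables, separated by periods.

Vowels present: a, e, e, u; each is a nucleus, giving 4 syllables.
Between /a/ (V1) and /e/ (V2): /jr/; trying suffixes from longest down, /r/ is the first permitted one, so coda /j/ | onset /r/.
Between /e/ (V2) and /e/ (V3): cluster /dr/ — the longest permitted-onset suffix is /r/; onset = /r/, preceding coda = /d/.
Between /e/ (V3) and /u/ (V4): /jdl/ splits as /j/ + /dl/ (/dl/ is the longest suffix that is a licit onset).

daj.red.rej.dluw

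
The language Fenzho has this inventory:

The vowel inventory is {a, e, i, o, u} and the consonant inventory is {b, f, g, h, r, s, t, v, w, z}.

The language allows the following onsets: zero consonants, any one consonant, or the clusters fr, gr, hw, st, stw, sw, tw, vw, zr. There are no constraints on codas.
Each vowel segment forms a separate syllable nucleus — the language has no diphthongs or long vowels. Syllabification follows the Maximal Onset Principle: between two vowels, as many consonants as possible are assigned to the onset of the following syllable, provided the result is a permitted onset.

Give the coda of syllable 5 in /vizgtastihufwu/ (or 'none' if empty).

The vowels are i, a, i, u, u — 5 nuclei, so 5 syllables.
/i…a/ gap (V1→V2): /zgt/ — longest licit onset from the right is /t/, leaving /zg/ as coda.
/a…i/ gap (V2→V3): /st/ — entire cluster is a permitted onset → onset /st/, coda ∅.
/i…u/ gap (V3→V4): /h/ → onset of the next syllable (single consonants are always licit onsets).
/u…u/ gap (V4→V5): cluster /fw/ — the longest permitted-onset suffix is /w/; onset = /w/, preceding coda = /f/.
Putting it together: vizg.ta.sti.huf.wu.
Syllable 5 is /wu/: onset /w/, nucleus /u/, coda ∅.

none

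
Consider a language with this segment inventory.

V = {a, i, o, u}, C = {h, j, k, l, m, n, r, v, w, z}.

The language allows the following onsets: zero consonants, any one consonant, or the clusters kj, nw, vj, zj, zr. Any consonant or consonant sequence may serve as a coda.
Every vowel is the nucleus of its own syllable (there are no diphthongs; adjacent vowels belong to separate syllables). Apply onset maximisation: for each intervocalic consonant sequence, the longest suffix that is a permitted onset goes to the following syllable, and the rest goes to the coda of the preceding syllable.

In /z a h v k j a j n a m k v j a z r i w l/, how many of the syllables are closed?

Nuclei (vowels): a, a, a, a, i → 5 syllables.
Between /a/ (V1) and /a/ (V2): cluster /hvkj/ — the longest permitted-onset suffix is /kj/; onset = /kj/, preceding coda = /hv/.
Between /a/ (V2) and /a/ (V3): /jn/ — longest licit onset from the right is /n/, leaving /j/ as coda.
Between /a/ (V3) and /a/ (V4): /mkvj/ splits as /mk/ + /vj/ (/vj/ is the longest suffix that is a licit onset).
Between /a/ (V4) and /i/ (V5): /zr/ — entire cluster is a permitted onset → onset /zr/, coda ∅.
Syllabification: zahv.kjaj.namk.vja.zriwl.
Classifying each syllable: /zahv/ (closed), /kjaj/ (closed), /namk/ (closed), /vja/ (open), /zriwl/ (closed).
Closed syllables: 4.

4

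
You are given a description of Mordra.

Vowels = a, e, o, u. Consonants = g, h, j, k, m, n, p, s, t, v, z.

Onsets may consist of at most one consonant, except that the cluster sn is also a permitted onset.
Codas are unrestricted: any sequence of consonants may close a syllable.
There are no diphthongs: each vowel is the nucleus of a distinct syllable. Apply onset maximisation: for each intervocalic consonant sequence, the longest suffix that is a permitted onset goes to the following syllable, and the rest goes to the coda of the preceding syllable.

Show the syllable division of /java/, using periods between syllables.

ja.va

Vowels present: a, a; each is a nucleus, giving 2 syllables.
Between /a/ (V1) and /a/ (V2): just /v/ — single C goes to the following onset.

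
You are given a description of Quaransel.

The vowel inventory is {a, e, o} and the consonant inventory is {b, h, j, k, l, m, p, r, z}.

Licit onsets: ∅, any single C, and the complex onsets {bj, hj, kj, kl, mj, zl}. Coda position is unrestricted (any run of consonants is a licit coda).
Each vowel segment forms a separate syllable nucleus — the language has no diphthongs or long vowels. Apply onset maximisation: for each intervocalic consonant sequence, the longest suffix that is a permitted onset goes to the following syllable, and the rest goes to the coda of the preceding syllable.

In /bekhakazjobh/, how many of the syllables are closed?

3

The vowels are e, a, a, o — 4 nuclei, so 4 syllables.
/e…a/ gap (V1→V2): cluster /kh/ — the longest permitted-onset suffix is /h/; onset = /h/, preceding coda = /k/.
/a…a/ gap (V2→V3): /k/ → onset of the next syllable (single consonants are always licit onsets).
/a…o/ gap (V3→V4): cluster /zj/ — the longest permitted-onset suffix is /j/; onset = /j/, preceding coda = /z/.
Syllabification: bek.ha.kaz.jobh.
Classifying each syllable: /bek/ (closed), /ha/ (open), /kaz/ (closed), /jobh/ (closed).
Closed syllables: 3.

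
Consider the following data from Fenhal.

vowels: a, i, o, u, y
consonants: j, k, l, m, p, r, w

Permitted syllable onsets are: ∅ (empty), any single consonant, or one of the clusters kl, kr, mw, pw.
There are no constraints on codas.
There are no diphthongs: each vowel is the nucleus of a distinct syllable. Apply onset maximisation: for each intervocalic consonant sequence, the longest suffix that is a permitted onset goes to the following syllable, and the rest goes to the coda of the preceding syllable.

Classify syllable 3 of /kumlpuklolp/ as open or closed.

Vowels present: u, u, o; each is a nucleus, giving 3 syllables.
V1 /u/ – V2 /u/: /mlp/ splits as /ml/ + /p/ (/p/ is the longest suffix that is a licit onset).
V2 /u/ – V3 /o/: /kl/ — entire cluster is a permitted onset → onset /kl/, coda ∅.
Syllabification: kuml.pu.klolp.
Syllable 3 is /klolp/ with coda /lp/, so it is closed.

closed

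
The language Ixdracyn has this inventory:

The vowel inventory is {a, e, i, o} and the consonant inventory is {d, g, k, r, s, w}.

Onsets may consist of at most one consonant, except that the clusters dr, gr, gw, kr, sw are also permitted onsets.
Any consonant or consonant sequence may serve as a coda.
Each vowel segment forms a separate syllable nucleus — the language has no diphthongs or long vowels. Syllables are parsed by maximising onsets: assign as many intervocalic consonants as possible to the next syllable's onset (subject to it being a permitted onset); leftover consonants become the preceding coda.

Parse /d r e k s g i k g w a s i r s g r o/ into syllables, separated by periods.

Vowels present: e, i, a, i, o; each is a nucleus, giving 5 syllables.
Between /e/ (V1) and /i/ (V2): /ksg/ splits as /ks/ + /g/ (/g/ is the longest suffix that is a licit onset).
Between /i/ (V2) and /a/ (V3): /kgw/ splits as /k/ + /gw/ (/gw/ is the longest suffix that is a licit onset).
Between /a/ (V3) and /i/ (V4): /s/ → onset of the next syllable (single consonants are always licit onsets).
Between /i/ (V4) and /o/ (V5): /rsgr/ — longest licit onset from the right is /gr/, leaving /rs/ as coda.

dreks.gik.gwa.sirs.gro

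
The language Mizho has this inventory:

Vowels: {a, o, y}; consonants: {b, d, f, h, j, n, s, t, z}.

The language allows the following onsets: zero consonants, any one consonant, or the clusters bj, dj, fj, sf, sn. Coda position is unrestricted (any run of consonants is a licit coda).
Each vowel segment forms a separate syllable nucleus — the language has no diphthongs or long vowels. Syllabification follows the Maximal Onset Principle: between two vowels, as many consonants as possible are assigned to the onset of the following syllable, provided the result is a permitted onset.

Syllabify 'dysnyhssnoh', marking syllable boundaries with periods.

The vowels are y, y, o — 3 nuclei, so 3 syllables.
σ1/σ2 boundary: /sn/ is a licit onset in full, so it all attaches to the next syllable.
σ2/σ3 boundary: /hssn/; trying suffixes from longest down, /sn/ is the first permitted one, so coda /hs/ | onset /sn/.

dy.snyhs.snoh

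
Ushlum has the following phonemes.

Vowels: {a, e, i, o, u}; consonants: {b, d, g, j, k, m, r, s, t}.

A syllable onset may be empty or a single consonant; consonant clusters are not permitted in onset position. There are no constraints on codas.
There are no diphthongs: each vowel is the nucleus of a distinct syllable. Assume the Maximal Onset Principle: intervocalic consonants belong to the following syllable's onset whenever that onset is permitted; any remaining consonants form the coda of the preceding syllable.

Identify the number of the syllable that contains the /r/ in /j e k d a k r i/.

3

Nuclei (vowels): e, a, i → 3 syllables.
Between /e/ (V1) and /a/ (V2): cluster /kd/ — the longest permitted-onset suffix is /d/; onset = /d/, preceding coda = /k/.
Between /a/ (V2) and /i/ (V3): cluster /kr/ — the longest permitted-onset suffix is /r/; onset = /r/, preceding coda = /k/.
Result: jek.dak.ri.
The /r/ is in the onset of syllable 3 (/ri/).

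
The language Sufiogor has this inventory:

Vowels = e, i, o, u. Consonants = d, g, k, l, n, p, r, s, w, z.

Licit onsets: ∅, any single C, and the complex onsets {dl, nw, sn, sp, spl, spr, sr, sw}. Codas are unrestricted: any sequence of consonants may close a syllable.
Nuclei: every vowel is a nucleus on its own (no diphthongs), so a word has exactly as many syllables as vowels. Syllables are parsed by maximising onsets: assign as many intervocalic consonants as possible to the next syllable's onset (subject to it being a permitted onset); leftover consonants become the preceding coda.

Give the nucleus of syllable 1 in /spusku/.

u

Vowels present: u, u; each is a nucleus, giving 2 syllables.
The first nucleus (vowel 1 from the left) is /u/.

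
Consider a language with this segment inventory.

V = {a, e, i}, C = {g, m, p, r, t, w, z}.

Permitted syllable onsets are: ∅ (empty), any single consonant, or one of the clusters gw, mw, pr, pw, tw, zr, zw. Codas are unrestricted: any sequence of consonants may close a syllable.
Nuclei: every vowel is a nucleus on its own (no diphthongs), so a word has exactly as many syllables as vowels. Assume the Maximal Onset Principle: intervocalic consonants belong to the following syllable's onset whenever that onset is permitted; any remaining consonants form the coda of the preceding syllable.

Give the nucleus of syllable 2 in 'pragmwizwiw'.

Nuclei (vowels): a, i, i → 3 syllables.
The second nucleus (vowel 2 from the left) is /i/.

i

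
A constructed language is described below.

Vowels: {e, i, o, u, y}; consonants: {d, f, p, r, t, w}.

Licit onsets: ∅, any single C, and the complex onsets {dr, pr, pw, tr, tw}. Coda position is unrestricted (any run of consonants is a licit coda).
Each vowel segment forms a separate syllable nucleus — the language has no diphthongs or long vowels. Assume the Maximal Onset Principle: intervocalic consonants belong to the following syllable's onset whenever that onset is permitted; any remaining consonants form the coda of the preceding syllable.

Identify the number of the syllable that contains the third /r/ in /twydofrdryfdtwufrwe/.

Nuclei (vowels): y, o, y, u, e → 5 syllables.
Between /y/ (V1) and /o/ (V2): /d/ is a single consonant, so it becomes the next onset.
Between /o/ (V2) and /y/ (V3): /frdr/; trying suffixes from longest down, /dr/ is the first permitted one, so coda /fr/ | onset /dr/.
Between /y/ (V3) and /u/ (V4): /fdtw/ — longest licit onset from the right is /tw/, leaving /fd/ as coda.
Between /u/ (V4) and /e/ (V5): /frw/ splits as /fr/ + /w/ (/w/ is the longest suffix that is a licit onset).
So the parse is twy.dofr.dryfd.twufr.we.
The third /r/ is in the coda of syllable 4 (/twufr/).

4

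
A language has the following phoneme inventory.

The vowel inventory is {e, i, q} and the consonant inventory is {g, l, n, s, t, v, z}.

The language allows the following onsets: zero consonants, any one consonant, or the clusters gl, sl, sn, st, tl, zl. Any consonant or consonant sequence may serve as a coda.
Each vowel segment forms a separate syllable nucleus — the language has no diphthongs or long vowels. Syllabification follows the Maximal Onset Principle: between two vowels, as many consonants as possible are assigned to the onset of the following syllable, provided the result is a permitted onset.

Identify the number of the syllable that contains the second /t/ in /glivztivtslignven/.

Vowels present: i, i, i, e; each is a nucleus, giving 4 syllables.
Between /i/ (V1) and /i/ (V2): cluster /vzt/ — the longest permitted-onset suffix is /t/; onset = /t/, preceding coda = /vz/.
Between /i/ (V2) and /i/ (V3): /vtsl/ — longest licit onset from the right is /sl/, leaving /vt/ as coda.
Between /i/ (V3) and /e/ (V4): cluster /gnv/ — the longest permitted-onset suffix is /v/; onset = /v/, preceding coda = /gn/.
Syllabification: glivz.tivt.slign.ven.
The second /t/ is in the coda of syllable 2 (/tivt/).

2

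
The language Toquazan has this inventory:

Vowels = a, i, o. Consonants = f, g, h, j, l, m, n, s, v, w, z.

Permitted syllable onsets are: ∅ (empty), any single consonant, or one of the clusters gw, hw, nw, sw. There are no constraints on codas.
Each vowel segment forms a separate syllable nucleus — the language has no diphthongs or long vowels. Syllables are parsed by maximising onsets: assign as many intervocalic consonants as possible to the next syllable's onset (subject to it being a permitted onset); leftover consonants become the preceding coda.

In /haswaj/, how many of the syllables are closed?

The vowels are a, a — 2 nuclei, so 2 syllables.
/a…a/ gap (V1→V2): cluster /sw/ — /sw/ is itself a permitted onset, so the whole cluster goes right; preceding coda = ∅.
Result: ha.swaj.
Classifying each syllable: /ha/ (open), /swaj/ (closed).
Closed syllables: 1.

1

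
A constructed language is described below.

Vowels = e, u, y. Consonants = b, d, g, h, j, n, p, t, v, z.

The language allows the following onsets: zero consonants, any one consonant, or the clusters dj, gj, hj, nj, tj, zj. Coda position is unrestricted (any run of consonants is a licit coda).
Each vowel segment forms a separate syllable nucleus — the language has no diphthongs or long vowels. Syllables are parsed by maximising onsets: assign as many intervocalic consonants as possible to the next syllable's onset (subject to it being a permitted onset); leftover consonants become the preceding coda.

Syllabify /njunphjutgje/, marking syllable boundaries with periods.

njunp.hjut.gje

The vowels are u, u, e — 3 nuclei, so 3 syllables.
Between /u/ (V1) and /u/ (V2): /nphj/ — longest licit onset from the right is /hj/, leaving /np/ as coda.
Between /u/ (V2) and /e/ (V3): /tgj/; trying suffixes from longest down, /gj/ is the first permitted one, so coda /t/ | onset /gj/.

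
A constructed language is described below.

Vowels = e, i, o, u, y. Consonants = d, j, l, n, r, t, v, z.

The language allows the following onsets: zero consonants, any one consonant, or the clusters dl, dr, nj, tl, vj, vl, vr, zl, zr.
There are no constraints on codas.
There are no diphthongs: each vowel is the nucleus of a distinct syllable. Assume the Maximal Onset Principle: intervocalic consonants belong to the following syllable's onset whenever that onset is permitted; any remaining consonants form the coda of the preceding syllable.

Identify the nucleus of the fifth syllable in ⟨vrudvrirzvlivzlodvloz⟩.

o

The vowels are u, i, i, o, o — 5 nuclei, so 5 syllables.
The fifth nucleus (vowel 5 from the left) is /o/.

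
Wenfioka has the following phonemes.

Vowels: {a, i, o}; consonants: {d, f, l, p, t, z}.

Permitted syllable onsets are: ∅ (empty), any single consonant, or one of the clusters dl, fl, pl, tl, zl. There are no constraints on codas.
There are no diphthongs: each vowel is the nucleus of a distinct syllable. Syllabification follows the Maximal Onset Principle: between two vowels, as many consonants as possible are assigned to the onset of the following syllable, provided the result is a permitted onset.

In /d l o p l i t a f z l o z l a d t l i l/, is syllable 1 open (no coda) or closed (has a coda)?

The vowels are o, i, a, o, a, i — 6 nuclei, so 6 syllables.
Between /o/ (V1) and /i/ (V2): cluster /pl/ — /pl/ is itself a permitted onset, so the whole cluster goes right; preceding coda = ∅.
Between /i/ (V2) and /a/ (V3): just /t/ — single C goes to the following onset.
Between /a/ (V3) and /o/ (V4): /fzl/ — longest licit onset from the right is /zl/, leaving /f/ as coda.
Between /o/ (V4) and /a/ (V5): /zl/ — entire cluster is a permitted onset → onset /zl/, coda ∅.
Between /a/ (V5) and /i/ (V6): cluster /dtl/ — the longest permitted-onset suffix is /tl/; onset = /tl/, preceding coda = /d/.
So the parse is dlo.pli.taf.zlo.zlad.tlil.
Syllable 1 is /dlo/; it ends in its nucleus with no coda, so it is open.

open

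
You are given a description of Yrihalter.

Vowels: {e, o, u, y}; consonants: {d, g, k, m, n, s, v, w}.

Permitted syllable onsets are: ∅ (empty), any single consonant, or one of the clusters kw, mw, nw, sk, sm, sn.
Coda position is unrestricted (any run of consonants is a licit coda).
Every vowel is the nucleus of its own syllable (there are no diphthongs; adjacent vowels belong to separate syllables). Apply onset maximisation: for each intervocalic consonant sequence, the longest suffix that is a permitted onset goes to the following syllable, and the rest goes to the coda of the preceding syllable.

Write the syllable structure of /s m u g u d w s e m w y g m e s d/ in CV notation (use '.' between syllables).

CCV.CVCC.CV.CCVC.CVCC

The vowels are u, u, e, y, e — 5 nuclei, so 5 syllables.
V1 /u/ – V2 /u/: just /g/ — single C goes to the following onset.
V2 /u/ – V3 /e/: /dws/; trying suffixes from longest down, /s/ is the first permitted one, so coda /dw/ | onset /s/.
V3 /e/ – V4 /y/: cluster /mw/ — /mw/ is itself a permitted onset, so the whole cluster goes right; preceding coda = ∅.
V4 /y/ – V5 /e/: /gm/; trying suffixes from longest down, /m/ is the first permitted one, so coda /g/ | onset /m/.
Result: smu.gudw.se.mwyg.mesd.
Mapping each syllable to C/V: /smu/ → CCV, /gudw/ → CVCC, /se/ → CV, /mwyg/ → CCVC, /mesd/ → CVCC.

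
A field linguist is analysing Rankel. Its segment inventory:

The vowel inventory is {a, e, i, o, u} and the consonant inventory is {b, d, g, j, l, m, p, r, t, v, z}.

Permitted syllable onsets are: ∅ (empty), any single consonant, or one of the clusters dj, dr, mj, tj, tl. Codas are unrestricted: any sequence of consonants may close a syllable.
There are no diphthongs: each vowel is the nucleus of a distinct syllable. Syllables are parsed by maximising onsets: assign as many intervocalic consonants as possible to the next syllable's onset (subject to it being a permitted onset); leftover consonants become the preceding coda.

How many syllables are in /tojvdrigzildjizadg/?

The vowels are o, i, i, i, a — 5 nuclei, so 5 syllables.

5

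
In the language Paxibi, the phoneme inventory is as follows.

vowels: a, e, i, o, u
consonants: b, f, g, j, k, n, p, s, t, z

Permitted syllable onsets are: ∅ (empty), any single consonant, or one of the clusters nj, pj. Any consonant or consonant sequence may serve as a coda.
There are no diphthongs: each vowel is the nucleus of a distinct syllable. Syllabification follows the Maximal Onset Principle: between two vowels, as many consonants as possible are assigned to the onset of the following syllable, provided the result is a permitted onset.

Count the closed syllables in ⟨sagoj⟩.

The vowels are a, o — 2 nuclei, so 2 syllables.
V1 /a/ – V2 /o/: /g/ is a single consonant, so it becomes the next onset.
Result: sa.goj.
Classifying each syllable: /sa/ (open), /goj/ (closed).
Closed syllables: 1.

1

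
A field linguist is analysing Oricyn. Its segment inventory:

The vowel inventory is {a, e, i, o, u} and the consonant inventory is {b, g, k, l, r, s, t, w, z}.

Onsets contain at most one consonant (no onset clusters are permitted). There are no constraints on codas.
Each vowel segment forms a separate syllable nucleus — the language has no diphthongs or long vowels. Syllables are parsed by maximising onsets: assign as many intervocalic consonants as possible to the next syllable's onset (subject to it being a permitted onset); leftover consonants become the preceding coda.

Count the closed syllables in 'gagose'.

0

Nuclei (vowels): a, o, e → 3 syllables.
/a…o/ gap (V1→V2): /g/ → onset of the next syllable (single consonants are always licit onsets).
/o…e/ gap (V2→V3): /s/ is a single consonant, so it becomes the next onset.
Syllabification: ga.go.se.
Classifying each syllable: /ga/ (open), /go/ (open), /se/ (open).
Closed syllables: 0.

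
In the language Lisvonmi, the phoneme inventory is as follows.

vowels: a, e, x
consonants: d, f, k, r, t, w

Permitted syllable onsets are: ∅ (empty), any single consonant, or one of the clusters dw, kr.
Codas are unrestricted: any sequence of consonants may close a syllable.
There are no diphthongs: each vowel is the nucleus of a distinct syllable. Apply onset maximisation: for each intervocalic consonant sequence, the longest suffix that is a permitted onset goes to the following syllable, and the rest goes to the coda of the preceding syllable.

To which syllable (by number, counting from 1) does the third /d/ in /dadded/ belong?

2

The vowels are a, e — 2 nuclei, so 2 syllables.
V1 /a/ – V2 /e/: /dd/ splits as /d/ + /d/ (/d/ is the longest suffix that is a licit onset).
Result: dad.ded.
The third /d/ is in the onset of syllable 2 (/ded/).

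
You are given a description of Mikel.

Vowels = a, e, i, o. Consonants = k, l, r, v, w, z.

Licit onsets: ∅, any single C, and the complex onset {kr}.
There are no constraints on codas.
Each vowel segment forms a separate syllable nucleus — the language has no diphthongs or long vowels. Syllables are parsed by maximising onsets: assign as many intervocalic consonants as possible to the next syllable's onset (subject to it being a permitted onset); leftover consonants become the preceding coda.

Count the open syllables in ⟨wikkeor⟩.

1

The vowels are i, e, o — 3 nuclei, so 3 syllables.
σ1/σ2 boundary: /kk/; trying suffixes from longest down, /k/ is the first permitted one, so coda /k/ | onset /k/.
σ2/σ3 boundary: nothing intervenes; syllable break is V.V.
Syllabification: wik.ke.or.
Classifying each syllable: /wik/ (closed), /ke/ (open), /or/ (closed).
Open syllables: 1.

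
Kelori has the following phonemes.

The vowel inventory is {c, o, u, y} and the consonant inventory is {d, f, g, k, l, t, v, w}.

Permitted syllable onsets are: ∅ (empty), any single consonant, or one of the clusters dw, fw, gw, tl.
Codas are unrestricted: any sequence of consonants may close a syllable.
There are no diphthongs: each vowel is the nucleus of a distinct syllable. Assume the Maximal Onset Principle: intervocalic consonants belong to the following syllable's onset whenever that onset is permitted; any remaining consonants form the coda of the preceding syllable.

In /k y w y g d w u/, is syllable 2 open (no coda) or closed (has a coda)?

closed

Vowels present: y, y, u; each is a nucleus, giving 3 syllables.
σ1/σ2 boundary: just /w/ — single C goes to the following onset.
σ2/σ3 boundary: /gdw/ — longest licit onset from the right is /dw/, leaving /g/ as coda.
So the parse is ky.wyg.dwu.
Syllable 2 is /wyg/ with coda /g/, so it is closed.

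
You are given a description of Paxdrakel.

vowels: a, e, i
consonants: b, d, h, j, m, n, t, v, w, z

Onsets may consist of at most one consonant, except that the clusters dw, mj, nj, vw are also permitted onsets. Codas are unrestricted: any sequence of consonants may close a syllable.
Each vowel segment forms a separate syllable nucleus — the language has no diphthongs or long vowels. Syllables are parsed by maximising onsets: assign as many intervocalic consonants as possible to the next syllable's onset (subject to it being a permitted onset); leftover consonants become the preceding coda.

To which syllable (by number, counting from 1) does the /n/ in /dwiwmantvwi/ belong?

2

The vowels are i, a, i — 3 nuclei, so 3 syllables.
Between /i/ (V1) and /a/ (V2): cluster /wm/ — the longest permitted-onset suffix is /m/; onset = /m/, preceding coda = /w/.
Between /a/ (V2) and /i/ (V3): /ntvw/ splits as /nt/ + /vw/ (/vw/ is the longest suffix that is a licit onset).
So the parse is dwiw.mant.vwi.
The /n/ is in the coda of syllable 2 (/mant/).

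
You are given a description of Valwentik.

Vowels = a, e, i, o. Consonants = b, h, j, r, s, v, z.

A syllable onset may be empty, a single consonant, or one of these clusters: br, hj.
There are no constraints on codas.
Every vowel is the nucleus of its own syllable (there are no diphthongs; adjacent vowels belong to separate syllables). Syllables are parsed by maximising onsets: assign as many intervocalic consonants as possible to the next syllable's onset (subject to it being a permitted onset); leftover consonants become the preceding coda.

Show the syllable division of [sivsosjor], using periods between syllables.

siv.sos.jor

The vowels are i, o, o — 3 nuclei, so 3 syllables.
Between /i/ (V1) and /o/ (V2): /vs/ splits as /v/ + /s/ (/s/ is the longest suffix that is a licit onset).
Between /o/ (V2) and /o/ (V3): /sj/ splits as /s/ + /j/ (/j/ is the longest suffix that is a licit onset).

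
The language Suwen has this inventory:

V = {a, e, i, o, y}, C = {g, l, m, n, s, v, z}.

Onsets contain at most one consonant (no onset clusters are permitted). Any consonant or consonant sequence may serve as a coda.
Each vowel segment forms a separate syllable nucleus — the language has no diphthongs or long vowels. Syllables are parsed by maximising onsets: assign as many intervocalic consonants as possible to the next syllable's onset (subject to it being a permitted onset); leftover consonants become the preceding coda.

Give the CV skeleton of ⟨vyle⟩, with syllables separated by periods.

CV.CV

Nuclei (vowels): y, e → 2 syllables.
V1 /y/ – V2 /e/: /l/ → onset of the next syllable (single consonants are always licit onsets).
Putting it together: vy.le.
Mapping each syllable to C/V: /vy/ → CV, /le/ → CV.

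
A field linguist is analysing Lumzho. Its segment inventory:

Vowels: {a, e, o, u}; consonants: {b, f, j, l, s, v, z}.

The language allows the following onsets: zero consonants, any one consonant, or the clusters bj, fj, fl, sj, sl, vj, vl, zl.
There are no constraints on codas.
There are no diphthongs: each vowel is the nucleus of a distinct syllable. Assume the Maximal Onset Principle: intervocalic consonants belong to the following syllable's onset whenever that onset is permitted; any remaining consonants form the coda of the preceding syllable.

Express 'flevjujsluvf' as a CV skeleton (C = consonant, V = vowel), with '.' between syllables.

The vowels are e, u, u — 3 nuclei, so 3 syllables.
V1 /e/ – V2 /u/: /vj/ — entire cluster is a permitted onset → onset /vj/, coda ∅.
V2 /u/ – V3 /u/: cluster /jsl/ — the longest permitted-onset suffix is /sl/; onset = /sl/, preceding coda = /j/.
So the parse is fle.vjuj.sluvf.
Mapping each syllable to C/V: /fle/ → CCV, /vjuj/ → CCVC, /sluvf/ → CCVCC.

CCV.CCVC.CCVCC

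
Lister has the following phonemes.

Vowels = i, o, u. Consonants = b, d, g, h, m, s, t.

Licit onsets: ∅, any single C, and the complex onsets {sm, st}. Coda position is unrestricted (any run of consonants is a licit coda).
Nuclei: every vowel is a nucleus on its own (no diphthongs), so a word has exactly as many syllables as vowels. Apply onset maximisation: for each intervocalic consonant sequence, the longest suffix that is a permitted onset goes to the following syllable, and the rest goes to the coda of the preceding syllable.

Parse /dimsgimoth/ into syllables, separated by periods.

Vowels present: i, i, o; each is a nucleus, giving 3 syllables.
V1 /i/ – V2 /i/: /msg/ — longest licit onset from the right is /g/, leaving /ms/ as coda.
V2 /i/ – V3 /o/: /m/ → onset of the next syllable (single consonants are always licit onsets).

dims.gi.moth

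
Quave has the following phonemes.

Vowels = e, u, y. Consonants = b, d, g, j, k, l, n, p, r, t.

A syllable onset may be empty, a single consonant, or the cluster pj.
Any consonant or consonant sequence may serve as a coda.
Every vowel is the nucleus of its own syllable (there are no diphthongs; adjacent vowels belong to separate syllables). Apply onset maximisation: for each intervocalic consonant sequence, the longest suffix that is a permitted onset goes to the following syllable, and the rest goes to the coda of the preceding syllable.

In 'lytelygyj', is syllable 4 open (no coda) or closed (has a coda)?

closed

Vowels present: y, e, y, y; each is a nucleus, giving 4 syllables.
σ1/σ2 boundary: /t/ → onset of the next syllable (single consonants are always licit onsets).
σ2/σ3 boundary: /l/ is a single consonant, so it becomes the next onset.
σ3/σ4 boundary: just /g/ — single C goes to the following onset.
Syllabification: ly.te.ly.gyj.
Syllable 4 is /gyj/ with coda /j/, so it is closed.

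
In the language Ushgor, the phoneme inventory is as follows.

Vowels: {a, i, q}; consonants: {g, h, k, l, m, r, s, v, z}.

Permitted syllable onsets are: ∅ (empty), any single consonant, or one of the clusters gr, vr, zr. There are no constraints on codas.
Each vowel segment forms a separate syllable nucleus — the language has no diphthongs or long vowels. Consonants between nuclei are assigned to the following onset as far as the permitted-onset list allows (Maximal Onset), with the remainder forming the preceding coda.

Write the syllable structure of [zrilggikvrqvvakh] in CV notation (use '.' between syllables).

CCVCC.CVC.CCVC.CVCC

Vowels present: i, i, q, a; each is a nucleus, giving 4 syllables.
σ1/σ2 boundary: /lgg/; trying suffixes from longest down, /g/ is the first permitted one, so coda /lg/ | onset /g/.
σ2/σ3 boundary: /kvr/ splits as /k/ + /vr/ (/vr/ is the longest suffix that is a licit onset).
σ3/σ4 boundary: /vv/ — longest licit onset from the right is /v/, leaving /v/ as coda.
Result: zrilg.gik.vrqv.vakh.
Mapping each syllable to C/V: /zrilg/ → CCVCC, /gik/ → CVC, /vrqv/ → CCVC, /vakh/ → CVCC.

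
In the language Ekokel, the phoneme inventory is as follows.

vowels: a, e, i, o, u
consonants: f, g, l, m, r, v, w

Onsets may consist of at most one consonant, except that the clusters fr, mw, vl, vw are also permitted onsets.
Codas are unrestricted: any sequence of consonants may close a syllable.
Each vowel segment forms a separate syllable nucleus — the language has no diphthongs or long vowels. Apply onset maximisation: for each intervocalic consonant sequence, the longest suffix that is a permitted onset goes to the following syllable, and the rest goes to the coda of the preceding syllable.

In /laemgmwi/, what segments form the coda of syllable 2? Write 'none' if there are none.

Vowels present: a, e, i; each is a nucleus, giving 3 syllables.
σ1/σ2 boundary: nothing intervenes; syllable break is V.V.
σ2/σ3 boundary: cluster /mgmw/ — the longest permitted-onset suffix is /mw/; onset = /mw/, preceding coda = /mg/.
Putting it together: la.emg.mwi.
Syllable 2 is /emg/: onset ∅, nucleus /e/, coda /mg/.

mg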